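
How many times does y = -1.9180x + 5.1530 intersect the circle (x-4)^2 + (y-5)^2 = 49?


Substitute y = -1.9180x + 5.1530: (x-4)^2 + (-1.9180x+5.1530-5)^2 = 49
Expand to Ax^2 + Bx + C = 0, where b-k = 0.153
A = 1+m^2 = 4.678724
B = 2(m(b-k) - h) = 2(-1.9180*0.153 - 4) = -8.586908
C = h^2 + (b-k)^2 - r^2 = 16 + 0.023409 - 49 = -32.976591
disc = B^2-4AC = 73.7350 + 617.1535 = 690.8885
disc > 0

2 intersection points


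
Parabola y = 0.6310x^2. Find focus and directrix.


a = 0.6310
1/(4a) = 0.3962
Focus = (0, 0.3962)
Directrix: y = -0.3962

Focus = (0, 0.3962), Directrix: y = -0.3962


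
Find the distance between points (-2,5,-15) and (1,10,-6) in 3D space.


dx=3, dy=5, dz=9
d = sqrt(9+25+81) = sqrt(115) = 10.7238

10.7238


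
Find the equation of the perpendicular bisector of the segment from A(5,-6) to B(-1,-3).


Midpoint = (2, -4.5)
Slope of AB = dy/dx = 3/(-6) = -0.5000
Perp slope = -dx/dy = 6/3 = 2.0000
b = My - (perp slope)*Mx = -4.5 + (-6*2)/3 = -4.5 - 4.0000 = -8.5000

y = 2.0000x - 8.5000


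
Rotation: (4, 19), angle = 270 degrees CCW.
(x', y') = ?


cos(270) = 0, sin(270) = -1
x' = 4*0 - 19*(-1) = 19
y' = 4*(-1) + 19*0 = -4

(19, -4)


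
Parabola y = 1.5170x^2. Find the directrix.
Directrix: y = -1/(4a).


a = 1.5170
1/(4a) = 0.1648
directrix: y = -0.1648 = -0.1648

y = -0.1648


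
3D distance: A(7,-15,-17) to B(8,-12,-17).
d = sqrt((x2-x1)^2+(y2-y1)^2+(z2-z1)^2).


dx=1, dy=3, dz=0
d = sqrt(1+9+0) = sqrt(10) = 3.1623

3.1623


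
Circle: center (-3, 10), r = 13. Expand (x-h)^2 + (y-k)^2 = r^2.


(x+ 3)^2 + (y-10)^2 = 13^2
D = -2h = 6, E = -2k = -20
F = h^2+k^2-r^2 = 9+100-169 = -60

x^2 + y^2 + 6x - 20y - 60 = 0


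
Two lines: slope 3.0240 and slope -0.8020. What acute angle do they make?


m1-m2 = 3.826
1+m1*m2 = -1.425248
tan(theta) = |3.826/(-1.425248)| = 2.684445
theta = arctan(|3.826/(-1.425248)|) = 69.5688 degrees (acute angle)

69.5688 degrees


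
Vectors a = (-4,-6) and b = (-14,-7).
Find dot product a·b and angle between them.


a·b = -4*(-14) - 6*(-7) = 56 + 42 = 98
|a| = sqrt(16+36) = 7.2111
|b| = sqrt(196+49) = 15.6525
cos(theta) = 98/(sqrt(52)*sqrt(245)) = 98/sqrt(12740) = 0.868243
theta = arccos(98/sqrt(12740)) = 29.7449 degrees

a·b = 98, theta = 29.7449 deg


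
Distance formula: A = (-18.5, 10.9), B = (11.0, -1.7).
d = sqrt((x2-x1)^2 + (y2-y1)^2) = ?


dx = 11.0 + 18.5 = 29.5
dy = -1.7 - 10.9 = -12.6
d = sqrt(870.25 + 158.76) = sqrt(1029.01) = 32.0782

32.0782


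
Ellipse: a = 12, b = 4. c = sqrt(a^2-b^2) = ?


c^2 = 12^2 - 4^2 = 144 - 16 = 128
c = sqrt(128) = 11.3137

c = 11.3137


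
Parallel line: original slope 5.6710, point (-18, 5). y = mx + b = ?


Parallel lines have equal slopes.
m2 = 5.6710
b2 = 5 - 5.6710*(-18) = 107.0780

y = 5.6710x + 107.0780


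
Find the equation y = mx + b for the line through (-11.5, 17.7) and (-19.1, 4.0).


m = (-13.7)/(-7.6) = 1.8026
b = y1 - m*x1 = 17.7 - (-13.7*(-11.5))/(-7.6) = 17.7 + 20.7303 = 38.4303

y = 1.8026x + 38.4303


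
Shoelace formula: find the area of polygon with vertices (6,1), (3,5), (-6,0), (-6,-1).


sum(xi*y_{i+1}) = 6*5 + 3*0 - 6*(-1) - 6*1 = 30
sum(yi*x_{i+1}) = 1*3 + 5*(-6) + 0*(-6) - 1*6 = -33
Area = |30 + 33|/2 = 63/2 = 31.5000

31.5000 sq units


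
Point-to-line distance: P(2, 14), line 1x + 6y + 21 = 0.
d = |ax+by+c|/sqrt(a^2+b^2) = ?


|1*2 + 6*14 + 21| = |107| = 107
sqrt(1 + 36) = sqrt(37) = 6.0828
d = 107/sqrt(37) = 17.5907

17.5907


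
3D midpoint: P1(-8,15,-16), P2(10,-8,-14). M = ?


Mx = (-8+10)/2 = 1.0000
My = (15- 8)/2 = 3.5000
Mz = (-16- 14)/2 = -15.0000

M = (1.0000, 3.5000, -15.0000)


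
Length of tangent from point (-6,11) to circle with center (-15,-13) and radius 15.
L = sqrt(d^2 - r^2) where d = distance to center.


d = sqrt((-6+ 15)^2 + (11+ 13)^2) = sqrt(81+576) = 25.6320
L = sqrt(657.0000 - 225) = sqrt(432.0000) = 20.7846

20.7846


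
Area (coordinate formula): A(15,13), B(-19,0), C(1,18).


15*(0-18) = -270
-19*(18-13) = -95
1*(13-0) = 13
sum = -352
Area = |-352|/2 = 176.0000

176.0000 sq units


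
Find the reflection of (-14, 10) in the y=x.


Reflection rule for y=x: (y, x)
(-14, 10) -> (10, -14)

(10, -14)


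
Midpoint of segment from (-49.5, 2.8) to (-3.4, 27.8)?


Mx = (-49.5 - 3.4)/2 = -52.9/2 = -26.4500
My = (2.8 + 27.8)/2 = 30.6/2 = 15.3000

(-26.4500, 15.3000)


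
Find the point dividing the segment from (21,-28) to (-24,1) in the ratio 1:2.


Px = (1*(-24) + 2*21)/3 = 18/3 = 6.0000
Py = (1*1 + 2*(-28))/3 = -55/3 = -18.3333

P = (6.0000, -18.3333)


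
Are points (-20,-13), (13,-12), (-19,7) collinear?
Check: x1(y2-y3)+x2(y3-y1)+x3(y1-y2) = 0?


-20*(-12-7) + 13*(7+ 13) - 19*(-13+ 12)
= 380 + 260 + 19 = 659

No, not collinear (determinant = 659)


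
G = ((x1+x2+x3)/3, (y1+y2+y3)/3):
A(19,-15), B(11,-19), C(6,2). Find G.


Gx = (19+11+6)/3 = 36/3 = 12.0000
Gy = (-15- 19+2)/3 = -32/3 = -10.6667

G = (12.0000, -10.6667)


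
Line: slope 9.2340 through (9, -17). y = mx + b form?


y + 17 = 9.2340(x - 9)
y = 9.2340x - 17 - 9.2340*9
y = 9.2340x - 100.1060

y = 9.2340x - 100.1060


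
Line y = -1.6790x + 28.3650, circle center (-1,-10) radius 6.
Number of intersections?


Substitute y = -1.6790x + 28.3650: (x+ 1)^2 + (-1.6790x+28.3650+ 10)^2 = 36
Expand to Ax^2 + Bx + C = 0, where b-k = 38.365
A = 1+m^2 = 3.819041
B = 2(m(b-k) - h) = 2(-1.6790*38.365 + 1) = -126.82967
C = h^2 + (b-k)^2 - r^2 = 1 + 1471.873225 - 36 = 1436.873225
disc = B^2-4AC = 16085.7652 - 21949.9110 = -5864.1458
disc < 0

0 intersection points


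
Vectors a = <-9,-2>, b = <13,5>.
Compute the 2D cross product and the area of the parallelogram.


cross = -9*5 + 2*13 = -45 + 26 = -19
Parallelogram area = |-19| = 19

cross = -19, parallelogram area = 19


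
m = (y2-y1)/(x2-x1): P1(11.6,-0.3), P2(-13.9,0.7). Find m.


dy = 0.7 + 0.3 = 1.0
dx = -13.9 - 11.6 = -25.5
m = 1.0/(-25.5) = -0.0392

m = -0.0392


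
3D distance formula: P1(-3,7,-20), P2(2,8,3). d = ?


dx=5, dy=1, dz=23
d = sqrt(25+1+529) = sqrt(555) = 23.5584

23.5584


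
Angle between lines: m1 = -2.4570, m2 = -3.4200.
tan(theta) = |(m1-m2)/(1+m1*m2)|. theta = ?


m1-m2 = 0.963
1+m1*m2 = 9.40294
tan(theta) = |0.963/9.40294| = 0.102415
theta = arctan(|0.963/9.40294|) = 5.8475 degrees (acute angle)

5.8475 degrees


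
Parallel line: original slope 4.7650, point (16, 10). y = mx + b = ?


Parallel lines have equal slopes.
m2 = 4.7650
b2 = 10 - 4.7650*16 = -66.2400

y = 4.7650x - 66.2400


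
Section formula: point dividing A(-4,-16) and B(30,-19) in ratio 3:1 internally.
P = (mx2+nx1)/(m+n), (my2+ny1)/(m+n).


Px = (3*30 + 1*(-4))/4 = 86/4 = 21.5000
Py = (3*(-19) + 1*(-16))/4 = -73/4 = -18.2500

P = (21.5000, -18.2500)


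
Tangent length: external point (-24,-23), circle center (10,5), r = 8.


d = sqrt((-24-10)^2 + (-23-5)^2) = sqrt(1156+784) = 44.0454
L = sqrt(1940.0000 - 64) = sqrt(1876.0000) = 43.3128

43.3128


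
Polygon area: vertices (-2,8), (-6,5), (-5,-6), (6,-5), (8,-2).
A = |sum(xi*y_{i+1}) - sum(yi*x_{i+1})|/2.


sum(xi*y_{i+1}) = -2*5 - 6*(-6) - 5*(-5) + 6*(-2) + 8*8 = 103
sum(yi*x_{i+1}) = 8*(-6) + 5*(-5) - 6*6 - 5*8 - 2*(-2) = -145
Area = |103 + 145|/2 = 248/2 = 124.0000

124.0000 sq units


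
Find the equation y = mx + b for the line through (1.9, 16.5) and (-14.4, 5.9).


m = (-10.6)/(-16.3) = 0.6503
b = y1 - m*x1 = 16.5 - (-10.6*1.9)/(-16.3) = 16.5 - 1.2356 = 15.2644

y = 0.6503x + 15.2644


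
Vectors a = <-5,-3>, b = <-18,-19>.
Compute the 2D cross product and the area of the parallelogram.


cross = -5*(-19) + 3*(-18) = 95 - 54 = 41
Parallelogram area = |41| = 41

cross = 41, parallelogram area = 41


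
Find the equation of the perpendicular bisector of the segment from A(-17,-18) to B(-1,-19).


Midpoint = (-9, -18.5)
Slope of AB = dy/dx = -1/16 = -0.0625
Perp slope = -dx/dy = 16/1 = 16.0000
b = My - (perp slope)*Mx = -18.5 + (16*(-9))/(-1) = -18.5 + 144.0000 = 125.5000

y = 16.0000x + 125.5000


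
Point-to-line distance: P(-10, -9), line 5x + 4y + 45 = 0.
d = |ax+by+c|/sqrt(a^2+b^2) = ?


|5*(-10) + 4*(-9) + 45| = |-41| = 41
sqrt(25 + 16) = sqrt(41) = 6.4031
d = 41/sqrt(41) = 6.4031

6.4031


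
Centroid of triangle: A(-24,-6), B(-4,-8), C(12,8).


Gx = (-24- 4+12)/3 = -16/3 = -5.3333
Gy = (-6- 8+8)/3 = -6/3 = -2.0000

G = (-5.3333, -2.0000)


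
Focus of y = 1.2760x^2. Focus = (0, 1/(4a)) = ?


a = 1.2760
4a = 5.1040
focus = (0, 1/5.1040) = (0, 0.1959)

Focus = (0, 0.1959)


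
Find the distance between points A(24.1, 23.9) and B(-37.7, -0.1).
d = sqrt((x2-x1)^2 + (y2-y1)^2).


dx = -37.7 - 24.1 = -61.8
dy = -0.1 - 23.9 = -24.0
d = sqrt(3819.24 + 576.0) = sqrt(4395.24) = 66.2966

66.2966


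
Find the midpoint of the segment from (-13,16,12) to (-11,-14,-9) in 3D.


Mx = (-13- 11)/2 = -12.0000
My = (16- 14)/2 = 1.0000
Mz = (12- 9)/2 = 1.5000

M = (-12.0000, 1.0000, 1.5000)


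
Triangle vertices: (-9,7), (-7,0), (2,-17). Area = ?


-9*(0+ 17) = -153
-7*(-17-7) = 168
2*(7-0) = 14
sum = 29
Area = |29|/2 = 14.5000

14.5000 sq units


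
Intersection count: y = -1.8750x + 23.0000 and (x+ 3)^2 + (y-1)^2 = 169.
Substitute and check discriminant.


Substitute y = -1.8750x + 23.0000: (x+ 3)^2 + (-1.8750x+23.0000-1)^2 = 169
Expand to Ax^2 + Bx + C = 0, where b-k = 22
A = 1+m^2 = 4.515625
B = 2(m(b-k) - h) = 2(-1.8750*22 + 3) = -76.5
C = h^2 + (b-k)^2 - r^2 = 9 + 484 - 169 = 324
disc = B^2-4AC = 5852.2500 - 5852.2500 = 0
disc = 0

1 intersection point (tangent)


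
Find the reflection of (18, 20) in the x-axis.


Reflection rule for x-axis: (x, -y)
(18, 20) -> (18, -20)

(18, -20)


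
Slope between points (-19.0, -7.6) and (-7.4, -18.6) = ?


dy = -18.6 + 7.6 = -11
dx = -7.4 + 19.0 = 11.6
m = -11/11.6 = -0.9483

m = -0.9483


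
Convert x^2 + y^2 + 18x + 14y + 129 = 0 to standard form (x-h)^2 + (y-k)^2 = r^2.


h = -D/2 = -18/2 = -9
k = -E/2 = -14/2 = -7
r^2 = h^2 + k^2 - F = 81 + 49 - 129 = 1
r = 1

Center (-9, -7), radius = 1


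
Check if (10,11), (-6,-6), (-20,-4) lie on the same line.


10*(-6+ 4) - 6*(-4-11) - 20*(11+ 6)
= -20 + 90 - 340 = -270

No, not collinear (determinant = -270)


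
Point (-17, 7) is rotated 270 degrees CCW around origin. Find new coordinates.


cos(270) = 0, sin(270) = -1
x' = -17*0 - 7*(-1) = 7
y' = -17*(-1) + 7*0 = 17

(7, 17)


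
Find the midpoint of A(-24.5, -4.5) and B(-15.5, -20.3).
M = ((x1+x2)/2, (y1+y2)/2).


Mx = (-24.5 - 15.5)/2 = -40.0/2 = -20.0000
My = (-4.5 - 20.3)/2 = -24.8/2 = -12.4000

(-20.0000, -12.4000)


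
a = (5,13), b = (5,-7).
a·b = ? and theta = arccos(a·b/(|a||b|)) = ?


a·b = 5*5 + 13*(-7) = 25 - 91 = -66
|a| = sqrt(25+169) = 13.9284
|b| = sqrt(25+49) = 8.6023
cos(theta) = -66/(sqrt(194)*sqrt(74)) = -66/sqrt(14356) = -0.550842
theta = arccos(-66/sqrt(14356)) = 123.4248 degrees

a·b = -66, theta = 123.4248 deg


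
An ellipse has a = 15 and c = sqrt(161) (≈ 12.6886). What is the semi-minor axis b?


b^2 = 15^2 - (sqrt(161))^2 = 225 - 161 = 64
b = sqrt(64) = 8

b = 8


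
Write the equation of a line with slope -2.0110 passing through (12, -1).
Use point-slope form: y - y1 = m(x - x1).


y + 1 = -2.0110(x - 12)
y = -2.0110x - 1 + 2.0110*12
y = -2.0110x + 23.1320

y = -2.0110x + 23.1320


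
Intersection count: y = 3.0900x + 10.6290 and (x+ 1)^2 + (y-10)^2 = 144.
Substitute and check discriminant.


Substitute y = 3.0900x + 10.6290: (x+ 1)^2 + (3.0900x+10.6290-10)^2 = 144
Expand to Ax^2 + Bx + C = 0, where b-k = 0.629
A = 1+m^2 = 10.5481
B = 2(m(b-k) - h) = 2(3.0900*0.629 + 1) = 5.88722
C = h^2 + (b-k)^2 - r^2 = 1 + 0.395641 - 144 = -142.604359
disc = B^2-4AC = 34.6594 + 6016.8202 = 6051.4796
disc > 0

2 intersection points


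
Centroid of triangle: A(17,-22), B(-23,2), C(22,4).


Gx = (17- 23+22)/3 = 16/3 = 5.3333
Gy = (-22+2+4)/3 = -16/3 = -5.3333

G = (5.3333, -5.3333)


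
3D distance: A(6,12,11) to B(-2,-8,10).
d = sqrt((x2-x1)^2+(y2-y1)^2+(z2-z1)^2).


dx=-8, dy=-20, dz=-1
d = sqrt(64+400+1) = sqrt(465) = 21.5639

21.5639


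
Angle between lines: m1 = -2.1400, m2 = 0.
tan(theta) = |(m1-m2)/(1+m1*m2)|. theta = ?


m1-m2 = -2.14
1+m1*m2 = 1
tan(theta) = |-2.14/1| = 2.140000
theta = arctan(|-2.14/1|) = 64.9538 degrees (acute angle)

64.9538 degrees


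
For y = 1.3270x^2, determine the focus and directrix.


a = 1.3270
1/(4a) = 0.1884
Focus = (0, 0.1884)
Directrix: y = -0.1884

Focus = (0, 0.1884), Directrix: y = -0.1884


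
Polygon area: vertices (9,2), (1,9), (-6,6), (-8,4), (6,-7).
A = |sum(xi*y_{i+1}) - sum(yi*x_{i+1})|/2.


sum(xi*y_{i+1}) = 9*9 + 1*6 - 6*4 - 8*(-7) + 6*2 = 131
sum(yi*x_{i+1}) = 2*1 + 9*(-6) + 6*(-8) + 4*6 - 7*9 = -139
Area = |131 + 139|/2 = 270/2 = 135.0000

135.0000 sq units


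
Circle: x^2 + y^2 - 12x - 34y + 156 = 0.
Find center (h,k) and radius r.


h = -D/2 = 12/2 = 6
k = -E/2 = 34/2 = 17
r^2 = h^2 + k^2 - F = 36 + 289 - 156 = 169
r = 13

Center (6, 17), radius = 13


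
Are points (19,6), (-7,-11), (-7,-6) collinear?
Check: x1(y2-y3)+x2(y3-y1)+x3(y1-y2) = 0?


19*(-11+ 6) - 7*(-6-6) - 7*(6+ 11)
= -95 + 84 - 119 = -130

No, not collinear (determinant = -130)


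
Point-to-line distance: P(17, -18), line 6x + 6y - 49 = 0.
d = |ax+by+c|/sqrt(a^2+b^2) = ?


|6*17 + 6*(-18) - 49| = |-55| = 55
sqrt(36 + 36) = sqrt(72) = 8.4853
d = 55/sqrt(72) = 6.4818

6.4818


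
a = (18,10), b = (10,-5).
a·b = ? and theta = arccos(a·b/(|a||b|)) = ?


a·b = 18*10 + 10*(-5) = 180 - 50 = 130
|a| = sqrt(324+100) = 20.5913
|b| = sqrt(100+25) = 11.1803
cos(theta) = 130/(sqrt(424)*sqrt(125)) = 130/sqrt(53000) = 0.564684
theta = arccos(130/sqrt(53000)) = 55.6197 degrees

a·b = 130, theta = 55.6197 deg


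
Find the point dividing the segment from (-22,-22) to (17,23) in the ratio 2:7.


Px = (2*17 + 7*(-22))/9 = -120/9 = -13.3333
Py = (2*23 + 7*(-22))/9 = -108/9 = -12.0000

P = (-13.3333, -12.0000)


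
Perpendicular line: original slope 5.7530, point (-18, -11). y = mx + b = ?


Perpendicular slope = -1/m1 = -1/5.7530 = -0.1738
b2 = y0 - m2*x0 = -11 - 18/5.7530 = -11 - 3.1288 = -14.1288

y = -0.1738x - 14.1288


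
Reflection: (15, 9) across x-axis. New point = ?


Reflection rule for x-axis: (x, -y)
(15, 9) -> (15, -9)

(15, -9)


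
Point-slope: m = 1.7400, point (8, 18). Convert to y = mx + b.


y - 18 = 1.7400(x - 8)
y = 1.7400x + 18 - 1.7400*8
y = 1.7400x + 4.0800

y = 1.7400x + 4.0800


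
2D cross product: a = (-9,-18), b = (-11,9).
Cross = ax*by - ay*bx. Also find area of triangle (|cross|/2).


cross = -9*9 + 18*(-11) = -81 - 198 = -279
Triangle area = |-279|/2 = 279/2 = 139.5000

cross = -279, triangle area = 139.5000


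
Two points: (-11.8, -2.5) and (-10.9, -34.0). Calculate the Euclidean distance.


dx = -10.9 + 11.8 = 0.9
dy = -34.0 + 2.5 = -31.5
d = sqrt(0.81 + 992.25) = sqrt(993.06) = 31.5129

31.5129


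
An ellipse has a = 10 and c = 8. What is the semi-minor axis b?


b^2 = 10^2 - (8)^2 = 100 - 64 = 36
b = sqrt(36) = 6

b = 6


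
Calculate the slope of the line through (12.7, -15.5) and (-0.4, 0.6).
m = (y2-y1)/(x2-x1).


dy = 0.6 + 15.5 = 16.1
dx = -0.4 - 12.7 = -13.1
m = 16.1/(-13.1) = -1.2290

m = -1.2290


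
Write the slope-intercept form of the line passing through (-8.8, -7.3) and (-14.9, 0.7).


m = (8.0)/(-6.1) = -1.3115
b = y1 - m*x1 = -7.3 - (8.0*(-8.8))/(-6.1) = -7.3 - 11.5410 = -18.8410

y = -1.3115x - 18.8410


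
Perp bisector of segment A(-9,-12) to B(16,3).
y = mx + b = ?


Midpoint = (3.5, -4.5)
Slope of AB = dy/dx = 15/25 = 0.6000
Perp slope = -dx/dy = -25/15 = -1.6667
b = My - (perp slope)*Mx = -4.5 + (25*3.5)/15 = -4.5 + 5.8333 = 1.3333

y = -1.6667x + 1.3333


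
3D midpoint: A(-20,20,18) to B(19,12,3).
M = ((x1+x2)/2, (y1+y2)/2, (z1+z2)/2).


Mx = (-20+19)/2 = -0.5000
My = (20+12)/2 = 16.0000
Mz = (18+3)/2 = 10.5000

M = (-0.5000, 16.0000, 10.5000)


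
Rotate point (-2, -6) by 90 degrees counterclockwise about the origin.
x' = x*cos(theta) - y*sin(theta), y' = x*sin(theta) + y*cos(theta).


cos(90) = 0, sin(90) = 1
x' = -2*0 + 6*1 = 6
y' = -2*1 - 6*0 = -2

(6, -2)


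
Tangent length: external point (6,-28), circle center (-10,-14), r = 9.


d = sqrt((6+ 10)^2 + (-28+ 14)^2) = sqrt(256+196) = 21.2603
L = sqrt(452.0000 - 81) = sqrt(371.0000) = 19.2614

19.2614


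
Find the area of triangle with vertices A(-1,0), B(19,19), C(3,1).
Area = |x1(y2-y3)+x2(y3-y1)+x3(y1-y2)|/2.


-1*(19-1) = -18
19*(1-0) = 19
3*(0-19) = -57
sum = -56
Area = |-56|/2 = 28.0000

28.0000 sq units


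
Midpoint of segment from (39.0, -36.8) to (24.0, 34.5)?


Mx = (39.0 + 24.0)/2 = 63.0/2 = 31.5000
My = (-36.8 + 34.5)/2 = -2.3/2 = -1.1500

(31.5000, -1.1500)


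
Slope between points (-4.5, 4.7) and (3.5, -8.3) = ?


dy = -8.3 - 4.7 = -13.0
dx = 3.5 + 4.5 = 8.0
m = -13.0/8.0 = -1.6250

m = -1.6250


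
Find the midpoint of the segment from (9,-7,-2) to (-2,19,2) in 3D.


Mx = (9- 2)/2 = 3.5000
My = (-7+19)/2 = 6.0000
Mz = (-2+2)/2 = 0

M = (3.5000, 6.0000, 0)


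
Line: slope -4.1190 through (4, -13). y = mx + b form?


y + 13 = -4.1190(x - 4)
y = -4.1190x - 13 + 4.1190*4
y = -4.1190x + 3.4760

y = -4.1190x + 3.4760


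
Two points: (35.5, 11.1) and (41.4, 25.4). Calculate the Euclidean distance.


dx = 41.4 - 35.5 = 5.9
dy = 25.4 - 11.1 = 14.3
d = sqrt(34.81 + 204.49) = sqrt(239.3) = 15.4693

15.4693


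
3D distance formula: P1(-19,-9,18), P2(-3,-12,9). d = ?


dx=16, dy=-3, dz=-9
d = sqrt(256+9+81) = sqrt(346) = 18.6011

18.6011


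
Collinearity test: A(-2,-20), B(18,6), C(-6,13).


-2*(6-13) + 18*(13+ 20) - 6*(-20-6)
= 14 + 594 + 156 = 764

No, not collinear (determinant = 764)


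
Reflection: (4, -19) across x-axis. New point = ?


Reflection rule for x-axis: (x, -y)
(4, -19) -> (4, 19)

(4, 19)


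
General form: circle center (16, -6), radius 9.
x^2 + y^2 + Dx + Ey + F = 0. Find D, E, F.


(x-16)^2 + (y+ 6)^2 = 9^2
D = -2h = -32, E = -2k = 12
F = h^2+k^2-r^2 = 256+36-81 = 211

D = -32, E = 12, F = 211


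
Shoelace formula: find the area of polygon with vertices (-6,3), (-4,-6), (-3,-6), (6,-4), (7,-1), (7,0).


sum(xi*y_{i+1}) = -6*(-6) - 4*(-6) - 3*(-4) + 6*(-1) + 7*0 + 7*3 = 87
sum(yi*x_{i+1}) = 3*(-4) - 6*(-3) - 6*6 - 4*7 - 1*7 + 0*(-6) = -65
Area = |87 + 65|/2 = 152/2 = 76.0000

76.0000 sq units


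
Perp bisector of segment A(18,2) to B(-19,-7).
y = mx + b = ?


Midpoint = (-0.5, -2.5)
Slope of AB = dy/dx = -9/(-37) = 0.2432
Perp slope = -dx/dy = -37/9 = -4.1111
b = My - (perp slope)*Mx = -2.5 + (-37*(-0.5))/(-9) = -2.5 - 2.0556 = -4.5556

y = -4.1111x - 4.5556


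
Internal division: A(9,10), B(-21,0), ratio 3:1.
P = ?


Px = (3*(-21) + 1*9)/4 = -54/4 = -13.5000
Py = (3*0 + 1*10)/4 = 10/4 = 2.5000

P = (-13.5000, 2.5000)


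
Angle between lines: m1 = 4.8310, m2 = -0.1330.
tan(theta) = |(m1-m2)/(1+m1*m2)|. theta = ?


m1-m2 = 4.964
1+m1*m2 = 0.357477
tan(theta) = |4.964/0.357477| = 13.886208
theta = arctan(|4.964/0.357477|) = 85.8810 degrees (acute angle)

85.8810 degrees


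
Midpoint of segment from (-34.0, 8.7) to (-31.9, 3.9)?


Mx = (-34.0 - 31.9)/2 = -65.9/2 = -32.9500
My = (8.7 + 3.9)/2 = 12.6/2 = 6.3000

(-32.9500, 6.3000)


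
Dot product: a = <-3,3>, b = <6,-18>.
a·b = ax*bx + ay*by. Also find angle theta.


a·b = -3*6 + 3*(-18) = -18 - 54 = -72
|a| = sqrt(9+9) = 4.2426
|b| = sqrt(36+324) = 18.9737
cos(theta) = -72/(sqrt(18)*sqrt(360)) = -72/sqrt(6480) = -0.894427
theta = arccos(-72/sqrt(6480)) = 153.4349 degrees

a·b = -72, theta = 153.4349 deg


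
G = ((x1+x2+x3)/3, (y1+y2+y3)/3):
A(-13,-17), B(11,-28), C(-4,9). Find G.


Gx = (-13+11- 4)/3 = -6/3 = -2.0000
Gy = (-17- 28+9)/3 = -36/3 = -12.0000

G = (-2.0000, -12.0000)


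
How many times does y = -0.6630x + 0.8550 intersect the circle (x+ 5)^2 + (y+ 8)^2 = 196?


Substitute y = -0.6630x + 0.8550: (x+ 5)^2 + (-0.6630x+0.8550+ 8)^2 = 196
Expand to Ax^2 + Bx + C = 0, where b-k = 8.855
A = 1+m^2 = 1.439569
B = 2(m(b-k) - h) = 2(-0.6630*8.855 + 5) = -1.74173
C = h^2 + (b-k)^2 - r^2 = 25 + 78.411025 - 196 = -92.588975
disc = B^2-4AC = 3.0336 + 533.1529 = 536.1865
disc > 0

2 intersection points


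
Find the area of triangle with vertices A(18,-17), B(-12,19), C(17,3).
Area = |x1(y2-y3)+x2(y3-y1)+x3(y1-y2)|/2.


18*(19-3) = 288
-12*(3+ 17) = -240
17*(-17-19) = -612
sum = -564
Area = |-564|/2 = 282.0000

282.0000 sq units


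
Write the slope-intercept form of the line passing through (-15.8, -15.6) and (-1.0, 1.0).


m = (16.6)/(14.8) = 1.1216
b = y1 - m*x1 = -15.6 - (16.6*(-15.8))/(14.8) = -15.6 + 17.7216 = 2.1216

y = 1.1216x + 2.1216


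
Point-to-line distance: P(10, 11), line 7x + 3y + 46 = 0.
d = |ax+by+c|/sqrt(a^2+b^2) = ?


|7*10 + 3*11 + 46| = |149| = 149
sqrt(49 + 9) = sqrt(58) = 7.6158
d = 149/sqrt(58) = 19.5647

19.5647


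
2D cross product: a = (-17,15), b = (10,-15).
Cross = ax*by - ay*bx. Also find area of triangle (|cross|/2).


cross = -17*(-15) - 15*10 = 255 - 150 = 105
Triangle area = |105|/2 = 105/2 = 52.5000

cross = 105, triangle area = 52.5000


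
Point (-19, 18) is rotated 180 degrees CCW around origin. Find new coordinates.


cos(180) = -1, sin(180) = 0
x' = -19*(-1) - 18*0 = 19
y' = -19*0 + 18*(-1) = -18

(19, -18)


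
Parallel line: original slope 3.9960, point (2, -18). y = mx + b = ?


Parallel lines have equal slopes.
m2 = 3.9960
b2 = -18 - 3.9960*2 = -25.9920

y = 3.9960x - 25.9920


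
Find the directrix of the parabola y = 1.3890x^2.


a = 1.3890
1/(4a) = 0.1800
directrix: y = -0.1800 = -0.1800

y = -0.1800


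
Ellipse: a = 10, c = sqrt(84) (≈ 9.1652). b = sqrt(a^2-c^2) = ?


b^2 = 10^2 - (sqrt(84))^2 = 100 - 84 = 16
b = sqrt(16) = 4

b = 4


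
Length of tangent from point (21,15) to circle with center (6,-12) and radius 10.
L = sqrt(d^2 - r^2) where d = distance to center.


d = sqrt((21-6)^2 + (15+ 12)^2) = sqrt(225+729) = 30.8869
L = sqrt(954.0000 - 100) = sqrt(854.0000) = 29.2233

29.2233


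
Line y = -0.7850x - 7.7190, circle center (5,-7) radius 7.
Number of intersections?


Substitute y = -0.7850x - 7.7190: (x-5)^2 + (-0.7850x- 7.7190+ 7)^2 = 49
Expand to Ax^2 + Bx + C = 0, where b-k = -0.719
A = 1+m^2 = 1.616225
B = 2(m(b-k) - h) = 2(-0.7850*(-0.719) - 5) = -8.87117
C = h^2 + (b-k)^2 - r^2 = 25 + 0.516961 - 49 = -23.483039
disc = B^2-4AC = 78.6977 + 151.8155 = 230.5132
disc > 0

2 intersection points


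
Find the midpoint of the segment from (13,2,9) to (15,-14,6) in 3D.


Mx = (13+15)/2 = 14.0000
My = (2- 14)/2 = -6.0000
Mz = (9+6)/2 = 7.5000

M = (14.0000, -6.0000, 7.5000)


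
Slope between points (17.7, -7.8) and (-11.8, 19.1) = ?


dy = 19.1 + 7.8 = 26.9
dx = -11.8 - 17.7 = -29.5
m = 26.9/(-29.5) = -0.9119

m = -0.9119


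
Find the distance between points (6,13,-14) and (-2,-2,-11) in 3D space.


dx=-8, dy=-15, dz=3
d = sqrt(64+225+9) = sqrt(298) = 17.2627

17.2627


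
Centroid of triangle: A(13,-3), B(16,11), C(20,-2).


Gx = (13+16+20)/3 = 49/3 = 16.3333
Gy = (-3+11- 2)/3 = 6/3 = 2.0000

G = (16.3333, 2.0000)


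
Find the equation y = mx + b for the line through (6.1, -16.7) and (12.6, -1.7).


m = (15.0)/(6.5) = 2.3077
b = y1 - m*x1 = -16.7 - (15.0*6.1)/(6.5) = -16.7 - 14.0769 = -30.7769

y = 2.3077x - 30.7769


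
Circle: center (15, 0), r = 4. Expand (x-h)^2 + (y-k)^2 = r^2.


(x-15)^2 + (y-0)^2 = 4^2
D = -2h = -30, E = -2k = 0
F = h^2+k^2-r^2 = 225+0-16 = 209

x^2 + y^2 - 30x + 209 = 0


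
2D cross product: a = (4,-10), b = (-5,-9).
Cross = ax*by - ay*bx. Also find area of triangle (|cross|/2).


cross = 4*(-9) + 10*(-5) = -36 - 50 = -86
Triangle area = |-86|/2 = 86/2 = 43.0000

cross = -86, triangle area = 43.0000


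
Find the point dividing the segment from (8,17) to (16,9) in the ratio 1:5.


Px = (1*16 + 5*8)/6 = 56/6 = 9.3333
Py = (1*9 + 5*17)/6 = 94/6 = 15.6667

P = (9.3333, 15.6667)


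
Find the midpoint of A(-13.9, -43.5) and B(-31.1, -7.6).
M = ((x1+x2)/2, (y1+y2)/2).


Mx = (-13.9 - 31.1)/2 = -45.0/2 = -22.5000
My = (-43.5 - 7.6)/2 = -51.1/2 = -25.5500

(-22.5000, -25.5500)


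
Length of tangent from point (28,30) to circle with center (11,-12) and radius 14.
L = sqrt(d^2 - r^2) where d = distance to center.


d = sqrt((28-11)^2 + (30+ 12)^2) = sqrt(289+1764) = 45.3100
L = sqrt(2053.0000 - 196) = sqrt(1857.0000) = 43.0929

43.0929


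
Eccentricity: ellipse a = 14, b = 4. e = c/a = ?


c = sqrt(196-16) = sqrt(180) = 13.4164
e = c/a = sqrt(180)/14 = 0.9583

e = 0.9583


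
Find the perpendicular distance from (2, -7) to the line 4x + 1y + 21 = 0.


|4*2 + 1*(-7) + 21| = |22| = 22
sqrt(16 + 1) = sqrt(17) = 4.1231
d = 22/sqrt(17) = 5.3358

5.3358


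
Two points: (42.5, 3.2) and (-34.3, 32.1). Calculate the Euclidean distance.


dx = -34.3 - 42.5 = -76.8
dy = 32.1 - 3.2 = 28.9
d = sqrt(5898.24 + 835.21) = sqrt(6733.45) = 82.0576

82.0576


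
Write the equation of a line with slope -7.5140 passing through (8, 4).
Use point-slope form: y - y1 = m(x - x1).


y - 4 = -7.5140(x - 8)
y = -7.5140x + 4 + 7.5140*8
y = -7.5140x + 64.1120

y = -7.5140x + 64.1120


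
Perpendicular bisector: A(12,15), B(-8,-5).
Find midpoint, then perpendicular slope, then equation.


Midpoint = (2, 5)
Slope of AB = dy/dx = -20/(-20) = 1.0000
Perp slope = -dx/dy = -20/20 = -1.0000
b = My - (perp slope)*Mx = 5 + (-20*2)/(-20) = 5 + 2.0000 = 7.0000

y = -1.0000x + 7.0000


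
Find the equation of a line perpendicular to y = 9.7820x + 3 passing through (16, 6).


Perpendicular slope = -1/m1 = -1/9.7820 = -0.1022
b2 = y0 - m2*x0 = 6 + 16/9.7820 = 6 + 1.6357 = 7.6357

y = -0.1022x + 7.6357


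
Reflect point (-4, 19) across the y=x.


Reflection rule for y=x: (y, x)
(-4, 19) -> (19, -4)

(19, -4)


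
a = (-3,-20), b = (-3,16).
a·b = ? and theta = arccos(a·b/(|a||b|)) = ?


a·b = -3*(-3) - 20*16 = 9 - 320 = -311
|a| = sqrt(9+400) = 20.2237
|b| = sqrt(9+256) = 16.2788
cos(theta) = -311/(sqrt(409)*sqrt(265)) = -311/sqrt(108385) = -0.944661
theta = arccos(-311/sqrt(108385)) = 160.8496 degrees

a·b = -311, theta = 160.8496 deg


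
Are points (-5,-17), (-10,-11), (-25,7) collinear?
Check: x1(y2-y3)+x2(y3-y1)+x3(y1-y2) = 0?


-5*(-11-7) - 10*(7+ 17) - 25*(-17+ 11)
= 90 - 240 + 150 = 0

Yes, collinear (determinant = 0)


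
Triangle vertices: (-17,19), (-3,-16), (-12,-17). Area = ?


-17*(-16+ 17) = -17
-3*(-17-19) = 108
-12*(19+ 16) = -420
sum = -329
Area = |-329|/2 = 164.5000

164.5000 sq units


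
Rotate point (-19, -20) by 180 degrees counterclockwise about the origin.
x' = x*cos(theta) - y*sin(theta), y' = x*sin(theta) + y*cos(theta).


cos(180) = -1, sin(180) = 0
x' = -19*(-1) + 20*0 = 19
y' = -19*0 - 20*(-1) = 20

(19, 20)


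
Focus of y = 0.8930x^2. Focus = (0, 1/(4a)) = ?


a = 0.8930
4a = 3.5720
focus = (0, 1/3.5720) = (0, 0.2800)

Focus = (0, 0.2800)


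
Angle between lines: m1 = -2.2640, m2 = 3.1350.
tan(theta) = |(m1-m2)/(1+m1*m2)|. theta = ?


m1-m2 = -5.399
1+m1*m2 = -6.09764
tan(theta) = |-5.399/(-6.09764)| = 0.885425
theta = arctan(|-5.399/(-6.09764)|) = 41.5225 degrees (acute angle)

41.5225 degrees


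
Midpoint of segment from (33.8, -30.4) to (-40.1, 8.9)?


Mx = (33.8 - 40.1)/2 = -6.3/2 = -3.1500
My = (-30.4 + 8.9)/2 = -21.5/2 = -10.7500

(-3.1500, -10.7500)


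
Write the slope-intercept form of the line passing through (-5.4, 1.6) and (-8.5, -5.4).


m = (-7.0)/(-3.1) = 2.2581
b = y1 - m*x1 = 1.6 - (-7.0*(-5.4))/(-3.1) = 1.6 + 12.1935 = 13.7935

y = 2.2581x + 13.7935


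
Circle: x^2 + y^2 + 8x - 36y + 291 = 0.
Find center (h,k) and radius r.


h = -D/2 = -8/2 = -4
k = -E/2 = 36/2 = 18
r^2 = h^2 + k^2 - F = 16 + 324 - 291 = 49
r = 7

Center (-4, 18), radius = 7


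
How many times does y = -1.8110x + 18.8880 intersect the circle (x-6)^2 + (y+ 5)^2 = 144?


Substitute y = -1.8110x + 18.8880: (x-6)^2 + (-1.8110x+18.8880+ 5)^2 = 144
Expand to Ax^2 + Bx + C = 0, where b-k = 23.888
A = 1+m^2 = 4.279721
B = 2(m(b-k) - h) = 2(-1.8110*23.888 - 6) = -98.522336
C = h^2 + (b-k)^2 - r^2 = 36 + 570.636544 - 144 = 462.636544
disc = B^2-4AC = 9706.6507 - 7919.8213 = 1786.8294
disc > 0

2 intersection points


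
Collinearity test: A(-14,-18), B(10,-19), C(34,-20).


-14*(-19+ 20) + 10*(-20+ 18) + 34*(-18+ 19)
= -14 - 20 + 34 = 0

Yes, collinear (determinant = 0)


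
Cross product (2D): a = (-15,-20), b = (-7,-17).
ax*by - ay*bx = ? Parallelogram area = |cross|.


cross = -15*(-17) + 20*(-7) = 255 - 140 = 115
Parallelogram area = |115| = 115

cross = 115, parallelogram area = 115


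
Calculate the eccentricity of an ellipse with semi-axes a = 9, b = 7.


c = sqrt(81-49) = sqrt(32) = 5.6569
e = c/a = sqrt(32)/9 = 0.6285

e = 0.6285


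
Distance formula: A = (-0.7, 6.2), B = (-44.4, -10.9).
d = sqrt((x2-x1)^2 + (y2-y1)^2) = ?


dx = -44.4 + 0.7 = -43.7
dy = -10.9 - 6.2 = -17.1
d = sqrt(1909.69 + 292.41) = sqrt(2202.1) = 46.9265

46.9265


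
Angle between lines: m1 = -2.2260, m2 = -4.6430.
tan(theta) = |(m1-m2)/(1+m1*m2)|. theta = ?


m1-m2 = 2.417
1+m1*m2 = 11.335318
tan(theta) = |2.417/11.335318| = 0.213227
theta = arctan(|2.417/11.335318|) = 12.0368 degrees (acute angle)

12.0368 degrees


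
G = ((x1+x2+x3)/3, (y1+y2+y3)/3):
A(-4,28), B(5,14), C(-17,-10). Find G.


Gx = (-4+5- 17)/3 = -16/3 = -5.3333
Gy = (28+14- 10)/3 = 32/3 = 10.6667

G = (-5.3333, 10.6667)


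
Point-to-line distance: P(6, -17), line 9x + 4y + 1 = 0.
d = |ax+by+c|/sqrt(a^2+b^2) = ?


|9*6 + 4*(-17) + 1| = |-13| = 13
sqrt(81 + 16) = sqrt(97) = 9.8489
d = 13/sqrt(97) = 1.3200

1.3200


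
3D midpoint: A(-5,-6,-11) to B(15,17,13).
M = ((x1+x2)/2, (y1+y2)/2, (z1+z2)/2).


Mx = (-5+15)/2 = 5.0000
My = (-6+17)/2 = 5.5000
Mz = (-11+13)/2 = 1.0000

M = (5.0000, 5.5000, 1.0000)


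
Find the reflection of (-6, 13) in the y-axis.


Reflection rule for y-axis: (-x, y)
(-6, 13) -> (6, 13)

(6, 13)


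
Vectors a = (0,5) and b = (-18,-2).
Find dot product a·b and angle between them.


a·b = 0*(-18) + 5*(-2) = 0 - 10 = -10
|a| = sqrt(0+25) = 5.0000
|b| = sqrt(324+4) = 18.1108
cos(theta) = -10/(sqrt(25)*sqrt(328)) = -10/sqrt(8200) = -0.110432
theta = arccos(-10/sqrt(8200)) = 96.3402 degrees

a·b = -10, theta = 96.3402 deg


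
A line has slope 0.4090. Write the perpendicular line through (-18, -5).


Perpendicular slope = -1/m1 = -1/0.4090 = -2.4450
b2 = y0 - m2*x0 = -5 - 18/0.4090 = -5 - 44.0098 = -49.0098

y = -2.4450x - 49.0098


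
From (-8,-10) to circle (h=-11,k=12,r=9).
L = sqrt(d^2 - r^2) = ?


d = sqrt((-8+ 11)^2 + (-10-12)^2) = sqrt(9+484) = 22.2036
L = sqrt(493.0000 - 81) = sqrt(412.0000) = 20.2978

20.2978


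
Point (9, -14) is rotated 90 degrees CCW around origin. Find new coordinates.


cos(90) = 0, sin(90) = 1
x' = 9*0 + 14*1 = 14
y' = 9*1 - 14*0 = 9

(14, 9)


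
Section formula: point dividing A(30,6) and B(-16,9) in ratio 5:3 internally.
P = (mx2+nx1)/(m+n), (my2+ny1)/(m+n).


Px = (5*(-16) + 3*30)/8 = 10/8 = 1.2500
Py = (5*9 + 3*6)/8 = 63/8 = 7.8750

P = (1.2500, 7.8750)


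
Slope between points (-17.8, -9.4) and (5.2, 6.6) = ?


dy = 6.6 + 9.4 = 16.0
dx = 5.2 + 17.8 = 23.0
m = 16.0/23.0 = 0.6957

m = 0.6957


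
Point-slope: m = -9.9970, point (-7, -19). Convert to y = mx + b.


y + 19 = -9.9970(x + 7)
y = -9.9970x - 19 + 9.9970*(-7)
y = -9.9970x - 88.9790

y = -9.9970x - 88.9790


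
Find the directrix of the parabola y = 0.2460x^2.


a = 0.2460
1/(4a) = 1.0163
directrix: y = -1.0163 = -1.0163

y = -1.0163


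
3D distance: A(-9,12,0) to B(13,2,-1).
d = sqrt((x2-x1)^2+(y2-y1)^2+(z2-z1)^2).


dx=22, dy=-10, dz=-1
d = sqrt(484+100+1) = sqrt(585) = 24.1868

24.1868


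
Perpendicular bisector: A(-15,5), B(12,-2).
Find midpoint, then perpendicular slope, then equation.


Midpoint = (-1.5, 1.5)
Slope of AB = dy/dx = -7/27 = -0.2593
Perp slope = -dx/dy = 27/7 = 3.8571
b = My - (perp slope)*Mx = 1.5 + (27*(-1.5))/(-7) = 1.5 + 5.7857 = 7.2857

y = 3.8571x + 7.2857


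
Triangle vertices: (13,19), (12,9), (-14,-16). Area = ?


13*(9+ 16) = 325
12*(-16-19) = -420
-14*(19-9) = -140
sum = -235
Area = |-235|/2 = 117.5000

117.5000 sq units


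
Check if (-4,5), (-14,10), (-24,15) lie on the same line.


-4*(10-15) - 14*(15-5) - 24*(5-10)
= 20 - 140 + 120 = 0

Yes, collinear (determinant = 0)


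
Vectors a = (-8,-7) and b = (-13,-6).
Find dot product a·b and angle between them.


a·b = -8*(-13) - 7*(-6) = 104 + 42 = 146
|a| = sqrt(64+49) = 10.6301
|b| = sqrt(169+36) = 14.3178
cos(theta) = 146/(sqrt(113)*sqrt(205)) = 146/sqrt(23165) = 0.959261
theta = arccos(146/sqrt(23165)) = 16.4108 degrees

a·b = 146, theta = 16.4108 deg


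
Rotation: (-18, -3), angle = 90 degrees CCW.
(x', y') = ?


cos(90) = 0, sin(90) = 1
x' = -18*0 + 3*1 = 3
y' = -18*1 - 3*0 = -18

(3, -18)


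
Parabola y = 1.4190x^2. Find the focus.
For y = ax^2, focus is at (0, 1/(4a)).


a = 1.4190
4a = 5.6760
focus = (0, 1/5.6760) = (0, 0.1762)

Focus = (0, 0.1762)


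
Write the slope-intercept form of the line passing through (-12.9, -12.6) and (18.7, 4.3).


m = (16.9)/(31.6) = 0.5348
b = y1 - m*x1 = -12.6 - (16.9*(-12.9))/(31.6) = -12.6 + 6.8991 = -5.7009

y = 0.5348x - 5.7009


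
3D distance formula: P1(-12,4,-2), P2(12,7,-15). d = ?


dx=24, dy=3, dz=-13
d = sqrt(576+9+169) = sqrt(754) = 27.4591

27.4591


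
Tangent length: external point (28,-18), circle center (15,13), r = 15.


d = sqrt((28-15)^2 + (-18-13)^2) = sqrt(169+961) = 33.6155
L = sqrt(1130.0000 - 225) = sqrt(905.0000) = 30.0832

30.0832


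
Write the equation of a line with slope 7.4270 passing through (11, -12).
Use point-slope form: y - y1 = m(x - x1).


y + 12 = 7.4270(x - 11)
y = 7.4270x - 12 - 7.4270*11
y = 7.4270x - 93.6970

y = 7.4270x - 93.6970


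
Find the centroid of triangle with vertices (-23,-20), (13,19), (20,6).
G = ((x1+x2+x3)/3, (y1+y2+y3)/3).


Gx = (-23+13+20)/3 = 10/3 = 3.3333
Gy = (-20+19+6)/3 = 5/3 = 1.6667

G = (3.3333, 1.6667)


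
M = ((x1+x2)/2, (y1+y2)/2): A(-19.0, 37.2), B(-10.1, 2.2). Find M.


Mx = (-19.0 - 10.1)/2 = -29.1/2 = -14.5500
My = (37.2 + 2.2)/2 = 39.4/2 = 19.7000

(-14.5500, 19.7000)


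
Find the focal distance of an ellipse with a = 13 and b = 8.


c^2 = 13^2 - 8^2 = 169 - 64 = 105
c = sqrt(105) = 10.2470

c = 10.2470


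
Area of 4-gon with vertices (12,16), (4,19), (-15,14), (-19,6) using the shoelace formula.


sum(xi*y_{i+1}) = 12*19 + 4*14 - 15*6 - 19*16 = -110
sum(yi*x_{i+1}) = 16*4 + 19*(-15) + 14*(-19) + 6*12 = -415
Area = |-110 + 415|/2 = 305/2 = 152.5000

152.5000 sq units


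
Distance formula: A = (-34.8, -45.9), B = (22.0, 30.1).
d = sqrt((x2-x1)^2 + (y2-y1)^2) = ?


dx = 22.0 + 34.8 = 56.8
dy = 30.1 + 45.9 = 76.0
d = sqrt(3226.24 + 5776.0) = sqrt(9002.24) = 94.8801

94.8801


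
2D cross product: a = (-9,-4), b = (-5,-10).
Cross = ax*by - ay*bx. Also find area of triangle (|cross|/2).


cross = -9*(-10) + 4*(-5) = 90 - 20 = 70
Triangle area = |70|/2 = 70/2 = 35.0000

cross = 70, triangle area = 35.0000


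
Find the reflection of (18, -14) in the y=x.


Reflection rule for y=x: (y, x)
(18, -14) -> (-14, 18)

(-14, 18)


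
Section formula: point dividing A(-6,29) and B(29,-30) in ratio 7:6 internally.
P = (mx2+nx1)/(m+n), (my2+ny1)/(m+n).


Px = (7*29 + 6*(-6))/13 = 167/13 = 12.8462
Py = (7*(-30) + 6*29)/13 = -36/13 = -2.7692

P = (12.8462, -2.7692)


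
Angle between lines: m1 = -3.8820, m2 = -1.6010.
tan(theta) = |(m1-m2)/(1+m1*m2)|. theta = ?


m1-m2 = -2.281
1+m1*m2 = 7.215082
tan(theta) = |-2.281/7.215082| = 0.316143
theta = arctan(|-2.281/7.215082|) = 17.5440 degrees (acute angle)

17.5440 degrees


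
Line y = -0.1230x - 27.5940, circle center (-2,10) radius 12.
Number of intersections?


Substitute y = -0.1230x - 27.5940: (x+ 2)^2 + (-0.1230x- 27.5940-10)^2 = 144
Expand to Ax^2 + Bx + C = 0, where b-k = -37.594
A = 1+m^2 = 1.015129
B = 2(m(b-k) - h) = 2(-0.1230*(-37.594) + 2) = 13.248124
C = h^2 + (b-k)^2 - r^2 = 4 + 1413.308836 - 144 = 1273.308836
disc = B^2-4AC = 175.5128 - 5170.2909 = -4994.7781
disc < 0

0 intersection points


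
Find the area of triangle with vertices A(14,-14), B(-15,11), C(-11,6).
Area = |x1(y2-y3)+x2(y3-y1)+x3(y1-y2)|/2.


14*(11-6) = 70
-15*(6+ 14) = -300
-11*(-14-11) = 275
sum = 45
Area = |45|/2 = 22.5000

22.5000 sq units


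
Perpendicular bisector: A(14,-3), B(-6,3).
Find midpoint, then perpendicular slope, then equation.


Midpoint = (4, 0)
Slope of AB = dy/dx = 6/(-20) = -0.3000
Perp slope = -dx/dy = 20/6 = 3.3333
b = My - (perp slope)*Mx = 0 + (-20*4)/6 = 0 - 13.3333 = -13.3333

y = 3.3333x - 13.3333


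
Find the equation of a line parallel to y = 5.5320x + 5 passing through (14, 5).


Parallel lines have equal slopes.
m2 = 5.5320
b2 = 5 - 5.5320*14 = -72.4480

y = 5.5320x - 72.4480


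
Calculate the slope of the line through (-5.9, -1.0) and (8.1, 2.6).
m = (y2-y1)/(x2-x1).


dy = 2.6 + 1.0 = 3.6
dx = 8.1 + 5.9 = 14.0
m = 3.6/14.0 = 0.2571

m = 0.2571


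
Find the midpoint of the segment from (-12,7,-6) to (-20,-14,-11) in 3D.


Mx = (-12- 20)/2 = -16.0000
My = (7- 14)/2 = -3.5000
Mz = (-6- 11)/2 = -8.5000

M = (-16.0000, -3.5000, -8.5000)


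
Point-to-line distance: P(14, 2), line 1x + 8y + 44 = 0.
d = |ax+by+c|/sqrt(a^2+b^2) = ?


|1*14 + 8*2 + 44| = |74| = 74
sqrt(1 + 64) = sqrt(65) = 8.0623
d = 74/sqrt(65) = 9.1786

9.1786


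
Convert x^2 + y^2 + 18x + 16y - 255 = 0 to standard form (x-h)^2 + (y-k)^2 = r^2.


h = -D/2 = -18/2 = -9
k = -E/2 = -16/2 = -8
r^2 = h^2 + k^2 - F = 81 + 64 + 255 = 400
r = 20

Center (-9, -8), radius = 20


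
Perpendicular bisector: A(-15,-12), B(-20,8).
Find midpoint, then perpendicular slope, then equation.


Midpoint = (-17.5, -2)
Slope of AB = dy/dx = 20/(-5) = -4.0000
Perp slope = -dx/dy = 5/20 = 0.2500
b = My - (perp slope)*Mx = -2 + (-5*(-17.5))/20 = -2 + 4.3750 = 2.3750

y = 0.2500x + 2.3750


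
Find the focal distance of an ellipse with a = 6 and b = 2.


c^2 = 6^2 - 2^2 = 36 - 4 = 32
c = sqrt(32) = 5.6569

c = 5.6569


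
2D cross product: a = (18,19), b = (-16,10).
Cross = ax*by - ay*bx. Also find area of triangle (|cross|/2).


cross = 18*10 - 19*(-16) = 180 + 304 = 484
Triangle area = |484|/2 = 484/2 = 242.0000

cross = 484, triangle area = 242.0000


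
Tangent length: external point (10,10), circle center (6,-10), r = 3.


d = sqrt((10-6)^2 + (10+ 10)^2) = sqrt(16+400) = 20.3961
L = sqrt(416.0000 - 9) = sqrt(407.0000) = 20.1742

20.1742


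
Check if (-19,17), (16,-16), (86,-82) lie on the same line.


-19*(-16+ 82) + 16*(-82-17) + 86*(17+ 16)
= -1254 - 1584 + 2838 = 0

Yes, collinear (determinant = 0)


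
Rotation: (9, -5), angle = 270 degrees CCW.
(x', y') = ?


cos(270) = 0, sin(270) = -1
x' = 9*0 + 5*(-1) = -5
y' = 9*(-1) - 5*0 = -9

(-5, -9)


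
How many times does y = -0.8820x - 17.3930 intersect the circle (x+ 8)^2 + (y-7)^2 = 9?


Substitute y = -0.8820x - 17.3930: (x+ 8)^2 + (-0.8820x- 17.3930-7)^2 = 9
Expand to Ax^2 + Bx + C = 0, where b-k = -24.393
A = 1+m^2 = 1.777924
B = 2(m(b-k) - h) = 2(-0.8820*(-24.393) + 8) = 59.029252
C = h^2 + (b-k)^2 - r^2 = 64 + 595.018449 - 9 = 650.018449
disc = B^2-4AC = 3484.4526 - 4622.7336 = -1138.2810
disc < 0

0 intersection points


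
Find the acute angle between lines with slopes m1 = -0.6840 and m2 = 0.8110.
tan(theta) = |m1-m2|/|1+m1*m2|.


m1-m2 = -1.495
1+m1*m2 = 0.445276
tan(theta) = |-1.495/0.445276| = 3.357468
theta = arctan(|-1.495/0.445276|) = 73.4142 degrees (acute angle)

73.4142 degrees
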